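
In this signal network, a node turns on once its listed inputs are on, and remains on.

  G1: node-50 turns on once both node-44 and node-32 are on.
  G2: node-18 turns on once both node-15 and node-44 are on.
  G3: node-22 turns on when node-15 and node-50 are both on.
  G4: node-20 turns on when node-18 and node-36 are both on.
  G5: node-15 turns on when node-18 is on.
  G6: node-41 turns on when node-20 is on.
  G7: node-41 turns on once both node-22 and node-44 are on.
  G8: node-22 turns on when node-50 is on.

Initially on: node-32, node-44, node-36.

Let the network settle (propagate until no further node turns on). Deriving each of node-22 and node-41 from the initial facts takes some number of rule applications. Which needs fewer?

node-22

node-22: G1: node-44 and node-32 on → node-50 on. node-50 is on, so node-22 turns on (G8). [2 rule applications]
node-41: G1: node-44 and node-32 on → node-50 on. node-50 is on, so node-22 turns on (G8). node-22 and node-44 are on, so node-41 turns on (G7). [3 rule applications]
node-22 needs fewer.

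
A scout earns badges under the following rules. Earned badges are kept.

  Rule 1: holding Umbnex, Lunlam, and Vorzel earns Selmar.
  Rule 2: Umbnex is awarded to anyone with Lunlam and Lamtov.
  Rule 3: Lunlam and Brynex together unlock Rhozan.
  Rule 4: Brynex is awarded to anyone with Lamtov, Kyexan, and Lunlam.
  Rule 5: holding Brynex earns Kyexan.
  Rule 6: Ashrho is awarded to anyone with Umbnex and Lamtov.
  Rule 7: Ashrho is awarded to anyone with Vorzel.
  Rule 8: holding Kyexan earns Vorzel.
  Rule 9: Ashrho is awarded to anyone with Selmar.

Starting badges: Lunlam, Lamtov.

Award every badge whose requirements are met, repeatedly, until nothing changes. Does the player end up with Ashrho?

Yes

With Lunlam and Lamtov, Umbnex is earned (Rule 2).
With Umbnex and Lamtov, Ashrho is earned (Rule 6).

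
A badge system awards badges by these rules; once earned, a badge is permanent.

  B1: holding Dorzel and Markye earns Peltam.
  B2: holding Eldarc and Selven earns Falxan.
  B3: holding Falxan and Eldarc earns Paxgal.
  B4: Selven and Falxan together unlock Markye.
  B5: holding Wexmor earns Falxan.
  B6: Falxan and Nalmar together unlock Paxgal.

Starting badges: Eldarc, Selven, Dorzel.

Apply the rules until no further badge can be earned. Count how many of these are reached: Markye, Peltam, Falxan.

With Eldarc and Selven, Falxan is earned (B2).
With Selven and Falxan, Markye is earned (B4).
With Dorzel and Markye, Peltam is earned (B1).
Markye: reached.
Peltam: reached.
Falxan: reached.
All 3 are reached.

3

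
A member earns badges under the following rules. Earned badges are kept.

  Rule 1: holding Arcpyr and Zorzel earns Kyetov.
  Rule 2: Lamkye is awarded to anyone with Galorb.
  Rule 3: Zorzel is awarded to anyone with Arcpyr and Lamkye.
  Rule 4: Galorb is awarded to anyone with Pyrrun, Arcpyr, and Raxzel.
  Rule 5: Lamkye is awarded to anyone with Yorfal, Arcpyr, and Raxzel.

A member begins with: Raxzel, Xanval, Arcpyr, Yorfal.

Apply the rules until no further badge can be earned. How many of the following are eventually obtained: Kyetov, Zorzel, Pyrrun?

2

With Yorfal, Arcpyr, and Raxzel, Lamkye is earned (Rule 5).
With Arcpyr and Lamkye, Zorzel is earned (Rule 3).
With Arcpyr and Zorzel, Kyetov is earned (Rule 1).
Kyetov: reached.
Zorzel: reached.
No rule produces Pyrrun, and it is not given.
Reached: Kyetov and Zorzel — 2 of the 3.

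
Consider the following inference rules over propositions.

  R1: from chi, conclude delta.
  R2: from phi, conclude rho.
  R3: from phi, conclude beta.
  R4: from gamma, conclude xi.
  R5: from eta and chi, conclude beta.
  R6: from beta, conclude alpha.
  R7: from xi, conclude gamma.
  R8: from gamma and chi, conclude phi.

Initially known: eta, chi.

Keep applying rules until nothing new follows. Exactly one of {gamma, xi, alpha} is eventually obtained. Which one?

From eta and chi, R5 gives beta.
beta holds, so alpha follows (R6).
gamma would need xi (R7), but xi is never established. xi would need gamma (R4), but gamma is never established.

alpha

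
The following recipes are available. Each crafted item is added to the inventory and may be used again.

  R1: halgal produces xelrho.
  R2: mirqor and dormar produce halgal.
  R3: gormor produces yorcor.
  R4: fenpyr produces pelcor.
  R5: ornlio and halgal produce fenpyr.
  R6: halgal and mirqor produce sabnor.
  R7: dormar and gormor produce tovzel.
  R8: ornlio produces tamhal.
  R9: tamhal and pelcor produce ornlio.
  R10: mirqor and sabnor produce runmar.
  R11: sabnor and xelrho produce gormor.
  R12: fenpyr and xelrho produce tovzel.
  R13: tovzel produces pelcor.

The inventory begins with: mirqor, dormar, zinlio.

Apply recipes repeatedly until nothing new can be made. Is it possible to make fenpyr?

fenpyr would need ornlio and halgal (R5), but ornlio is never obtained.

No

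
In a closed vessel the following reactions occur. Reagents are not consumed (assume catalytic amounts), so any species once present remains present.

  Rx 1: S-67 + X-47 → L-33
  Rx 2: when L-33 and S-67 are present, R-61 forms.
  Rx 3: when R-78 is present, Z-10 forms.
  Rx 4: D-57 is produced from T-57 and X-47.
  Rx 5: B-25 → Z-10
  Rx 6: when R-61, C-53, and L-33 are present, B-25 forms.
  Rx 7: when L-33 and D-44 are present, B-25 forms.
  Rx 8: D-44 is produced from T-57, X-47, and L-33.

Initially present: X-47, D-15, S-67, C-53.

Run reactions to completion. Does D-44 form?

No

D-44 would need T-57, X-47, and L-33 (Rx 8), but T-57 never forms.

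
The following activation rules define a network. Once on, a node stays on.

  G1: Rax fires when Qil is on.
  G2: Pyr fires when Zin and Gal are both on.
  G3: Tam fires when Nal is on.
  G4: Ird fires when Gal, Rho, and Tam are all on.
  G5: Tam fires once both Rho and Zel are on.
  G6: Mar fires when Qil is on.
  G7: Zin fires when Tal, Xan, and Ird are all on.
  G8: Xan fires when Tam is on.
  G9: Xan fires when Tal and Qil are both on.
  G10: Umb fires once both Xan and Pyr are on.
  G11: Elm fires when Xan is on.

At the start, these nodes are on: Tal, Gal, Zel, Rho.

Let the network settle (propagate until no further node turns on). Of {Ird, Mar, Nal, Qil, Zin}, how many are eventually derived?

G5: Rho and Zel on → Tam on.
Gal, Rho, and Tam are on, so Ird fires (G4).
G8: Tam on → Xan on.
Tal, Xan, and Ird are on, so Zin fires (G7).
Ird: reached.
Mar would need Qil (G6), but Qil never turns on.
No rule produces Nal, and it is not given.
No rule produces Qil, and it is not given.
Zin: reached.
Reached: Ird and Zin — 2 of the 5.

2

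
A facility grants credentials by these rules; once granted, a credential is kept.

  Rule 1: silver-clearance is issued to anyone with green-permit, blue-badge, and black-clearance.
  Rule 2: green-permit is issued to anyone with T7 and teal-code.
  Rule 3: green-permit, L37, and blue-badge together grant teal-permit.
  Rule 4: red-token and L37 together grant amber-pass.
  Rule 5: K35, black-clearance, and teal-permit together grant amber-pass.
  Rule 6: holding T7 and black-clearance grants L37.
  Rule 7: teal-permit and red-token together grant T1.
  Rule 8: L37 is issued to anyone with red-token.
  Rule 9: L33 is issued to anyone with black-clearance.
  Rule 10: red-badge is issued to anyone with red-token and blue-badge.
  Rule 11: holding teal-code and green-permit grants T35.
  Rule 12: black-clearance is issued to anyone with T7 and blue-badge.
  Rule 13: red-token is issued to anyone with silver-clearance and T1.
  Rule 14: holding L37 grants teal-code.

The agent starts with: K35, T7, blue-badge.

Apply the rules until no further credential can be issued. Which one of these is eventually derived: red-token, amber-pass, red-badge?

Holding T7 and blue-badge grants black-clearance (Rule 12).
Holding T7 and black-clearance grants L37 (Rule 6).
Holding L37 grants teal-code (Rule 14).
Holding T7 and teal-code grants green-permit (Rule 2).
Holding green-permit, L37, and blue-badge grants teal-permit (Rule 3).
Holding K35, black-clearance, and teal-permit grants amber-pass (Rule 5).
red-badge would need red-token and blue-badge (Rule 10), but red-token is never granted. red-token would need silver-clearance and T1 (Rule 13), but T1 is never granted.

amber-pass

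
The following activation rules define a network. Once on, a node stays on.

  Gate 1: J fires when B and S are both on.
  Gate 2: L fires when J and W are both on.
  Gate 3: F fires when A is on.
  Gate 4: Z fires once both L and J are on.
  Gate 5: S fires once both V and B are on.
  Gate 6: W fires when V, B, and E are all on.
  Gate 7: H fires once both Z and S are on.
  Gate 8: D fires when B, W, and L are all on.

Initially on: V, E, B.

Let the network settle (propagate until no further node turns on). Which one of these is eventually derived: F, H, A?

H

V, B, and E are on, so W fires (Gate 6).
Gate 5: V and B on → S on.
Gate 1: B and S on → J on.
Gate 2: J and W on → L on.
L and J are on, so Z fires (Gate 4).
Gate 7: Z and S on → H on.
F would need A (Gate 3), but A never turns on. No rule produces A, and it is not given.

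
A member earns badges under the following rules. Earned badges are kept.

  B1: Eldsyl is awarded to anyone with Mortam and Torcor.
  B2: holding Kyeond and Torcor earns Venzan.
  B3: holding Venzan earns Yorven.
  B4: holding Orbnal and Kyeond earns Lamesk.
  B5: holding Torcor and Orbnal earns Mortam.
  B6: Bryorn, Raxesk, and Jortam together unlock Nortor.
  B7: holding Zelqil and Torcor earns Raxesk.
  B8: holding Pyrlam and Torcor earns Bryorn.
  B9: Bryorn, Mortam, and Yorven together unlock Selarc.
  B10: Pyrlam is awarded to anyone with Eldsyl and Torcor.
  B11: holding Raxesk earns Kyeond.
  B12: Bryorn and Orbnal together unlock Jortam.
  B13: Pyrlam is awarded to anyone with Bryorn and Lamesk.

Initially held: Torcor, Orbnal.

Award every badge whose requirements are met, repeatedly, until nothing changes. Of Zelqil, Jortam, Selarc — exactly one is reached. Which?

With Torcor and Orbnal, Mortam is earned (B5).
With Mortam and Torcor, Eldsyl is earned (B1).
With Eldsyl and Torcor, Pyrlam is earned (B10).
With Pyrlam and Torcor, Bryorn is earned (B8).
With Bryorn and Orbnal, Jortam is earned (B12).
Selarc would need Bryorn, Mortam, and Yorven (B9), but Yorven is never earned. No rule produces Zelqil, and it is not given.

Jortam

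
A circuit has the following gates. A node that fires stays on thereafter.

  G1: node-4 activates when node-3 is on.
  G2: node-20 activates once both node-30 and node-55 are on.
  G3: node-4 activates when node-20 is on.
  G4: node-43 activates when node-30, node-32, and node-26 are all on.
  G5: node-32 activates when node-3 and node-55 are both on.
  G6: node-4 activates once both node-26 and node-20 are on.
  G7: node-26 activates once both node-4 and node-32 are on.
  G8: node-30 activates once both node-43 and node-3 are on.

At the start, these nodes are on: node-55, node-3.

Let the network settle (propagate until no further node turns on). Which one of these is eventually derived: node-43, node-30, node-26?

node-26

G5: node-3 and node-55 on → node-32 on.
node-3 is on, so node-4 activates (G1).
G7: node-4 and node-32 on → node-26 on.
node-43 would need node-30, node-32, and node-26 (G4), but node-30 never turns on. node-30 would need node-43 and node-3 (G8), but node-43 never turns on.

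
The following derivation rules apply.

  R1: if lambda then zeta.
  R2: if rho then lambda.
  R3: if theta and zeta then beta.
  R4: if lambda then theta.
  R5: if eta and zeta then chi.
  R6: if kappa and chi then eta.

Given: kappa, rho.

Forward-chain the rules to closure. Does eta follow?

eta would need kappa and chi (R6), but chi is never established.

No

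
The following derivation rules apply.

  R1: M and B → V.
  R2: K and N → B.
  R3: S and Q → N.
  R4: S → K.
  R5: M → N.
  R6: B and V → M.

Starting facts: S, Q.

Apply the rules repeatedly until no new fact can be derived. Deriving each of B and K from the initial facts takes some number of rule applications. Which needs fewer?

K: From S, R4 gives K. [1 rule application]
B: S holds, so K follows (R4). S and Q hold, so N follows (R3). From K and N, R2 gives B. [3 rule applications]
K needs fewer.

K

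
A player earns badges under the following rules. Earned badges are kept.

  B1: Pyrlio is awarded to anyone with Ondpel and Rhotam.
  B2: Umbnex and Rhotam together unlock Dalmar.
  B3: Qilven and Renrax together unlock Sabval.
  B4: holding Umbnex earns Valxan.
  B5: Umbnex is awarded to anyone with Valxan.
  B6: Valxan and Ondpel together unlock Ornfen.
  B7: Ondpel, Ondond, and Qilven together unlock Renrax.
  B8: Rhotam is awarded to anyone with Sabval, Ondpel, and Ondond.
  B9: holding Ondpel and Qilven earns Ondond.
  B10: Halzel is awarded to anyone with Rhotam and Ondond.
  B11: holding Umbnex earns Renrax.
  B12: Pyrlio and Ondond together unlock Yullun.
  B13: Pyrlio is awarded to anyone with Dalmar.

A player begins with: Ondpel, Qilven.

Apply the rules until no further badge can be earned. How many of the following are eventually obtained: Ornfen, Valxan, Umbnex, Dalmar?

Ornfen would need Valxan and Ondpel (B6), but Valxan is never earned.
Valxan would need Umbnex (B4), but Umbnex is never earned.
Umbnex would need Valxan (B5), but Valxan is never earned.
Dalmar would need Umbnex and Rhotam (B2), but Umbnex is never earned.
None of the 4 are reached.

0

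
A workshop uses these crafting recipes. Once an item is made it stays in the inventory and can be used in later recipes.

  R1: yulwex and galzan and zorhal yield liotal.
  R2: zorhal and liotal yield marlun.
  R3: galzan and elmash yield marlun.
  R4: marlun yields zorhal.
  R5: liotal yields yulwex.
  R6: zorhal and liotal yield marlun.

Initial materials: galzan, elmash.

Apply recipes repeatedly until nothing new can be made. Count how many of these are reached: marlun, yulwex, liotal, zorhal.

2

galzan and elmash → marlun (R3).
marlun → zorhal (R4).
marlun: reached.
yulwex would need liotal (R5), but liotal is never obtained.
liotal would need yulwex, galzan, and zorhal (R1), but yulwex is never obtained.
zorhal: reached.
Reached: marlun and zorhal — 2 of the 4.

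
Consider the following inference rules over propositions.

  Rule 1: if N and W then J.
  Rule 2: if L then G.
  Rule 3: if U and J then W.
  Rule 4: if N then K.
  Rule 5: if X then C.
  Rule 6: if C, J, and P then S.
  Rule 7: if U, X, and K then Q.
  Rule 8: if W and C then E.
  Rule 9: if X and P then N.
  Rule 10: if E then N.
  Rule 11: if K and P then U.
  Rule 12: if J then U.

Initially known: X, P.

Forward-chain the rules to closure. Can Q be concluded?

From X and P, Rule 9 gives N.
From N, Rule 4 gives K.
From K and P, Rule 11 gives U.
From U, X, and K, Rule 7 gives Q.

Yes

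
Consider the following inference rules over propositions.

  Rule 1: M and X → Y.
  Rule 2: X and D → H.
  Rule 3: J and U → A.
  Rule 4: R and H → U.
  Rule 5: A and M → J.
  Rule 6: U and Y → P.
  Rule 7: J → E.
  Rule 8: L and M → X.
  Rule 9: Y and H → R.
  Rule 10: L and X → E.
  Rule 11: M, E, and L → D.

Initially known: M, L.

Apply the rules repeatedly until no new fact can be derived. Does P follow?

L and M hold, so X follows (Rule 8).
From M and X, Rule 1 gives Y.
L and X hold, so E follows (Rule 10).
From M, E, and L, Rule 11 gives D.
X and D hold, so H follows (Rule 2).
From Y and H, Rule 9 gives R.
From R and H, Rule 4 gives U.
From U and Y, Rule 6 gives P.

Yes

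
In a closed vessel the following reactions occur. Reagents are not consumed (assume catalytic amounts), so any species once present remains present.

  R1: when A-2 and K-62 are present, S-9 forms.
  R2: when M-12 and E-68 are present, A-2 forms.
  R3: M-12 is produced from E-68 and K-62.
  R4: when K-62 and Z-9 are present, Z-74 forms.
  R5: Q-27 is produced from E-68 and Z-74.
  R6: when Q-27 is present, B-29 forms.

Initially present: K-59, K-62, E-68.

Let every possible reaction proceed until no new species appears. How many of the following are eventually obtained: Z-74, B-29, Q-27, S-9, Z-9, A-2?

E-68 and K-62 present → M-12 forms (R3).
M-12 and E-68 present → A-2 forms (R2).
A-2 and K-62 present → S-9 forms (R1).
Z-74 would need K-62 and Z-9 (R4), but Z-9 never forms.
B-29 would need Q-27 (R6), but Q-27 never forms.
Q-27 would need E-68 and Z-74 (R5), but Z-74 never forms.
S-9: reached.
No rule produces Z-9, and it is not given.
A-2: reached.
Reached: S-9 and A-2 — 2 of the 6.

2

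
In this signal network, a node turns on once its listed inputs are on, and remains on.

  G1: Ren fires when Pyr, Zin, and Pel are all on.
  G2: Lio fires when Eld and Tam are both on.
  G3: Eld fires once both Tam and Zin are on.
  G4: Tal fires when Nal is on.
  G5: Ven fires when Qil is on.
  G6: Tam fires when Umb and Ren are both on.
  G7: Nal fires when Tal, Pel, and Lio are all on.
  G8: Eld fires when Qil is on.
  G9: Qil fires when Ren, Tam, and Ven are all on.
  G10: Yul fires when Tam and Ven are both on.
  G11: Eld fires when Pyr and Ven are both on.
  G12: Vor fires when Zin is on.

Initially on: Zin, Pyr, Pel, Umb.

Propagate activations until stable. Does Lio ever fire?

Pyr, Zin, and Pel are on, so Ren fires (G1).
Umb and Ren are on, so Tam fires (G6).
Tam and Zin are on, so Eld fires (G3).
Eld and Tam are on, so Lio fires (G2).

Yes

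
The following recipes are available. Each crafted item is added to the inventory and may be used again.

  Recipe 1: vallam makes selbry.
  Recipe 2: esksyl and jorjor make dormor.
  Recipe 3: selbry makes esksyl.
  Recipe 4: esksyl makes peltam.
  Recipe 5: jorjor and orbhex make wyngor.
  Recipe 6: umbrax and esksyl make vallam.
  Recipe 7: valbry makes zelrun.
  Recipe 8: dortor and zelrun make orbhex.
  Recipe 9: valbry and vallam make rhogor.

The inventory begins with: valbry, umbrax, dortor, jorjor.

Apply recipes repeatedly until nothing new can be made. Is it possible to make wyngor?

Yes

Using Recipe 7, valbry makes zelrun.
Using Recipe 8, dortor and zelrun make orbhex.
Using Recipe 5, jorjor and orbhex make wyngor.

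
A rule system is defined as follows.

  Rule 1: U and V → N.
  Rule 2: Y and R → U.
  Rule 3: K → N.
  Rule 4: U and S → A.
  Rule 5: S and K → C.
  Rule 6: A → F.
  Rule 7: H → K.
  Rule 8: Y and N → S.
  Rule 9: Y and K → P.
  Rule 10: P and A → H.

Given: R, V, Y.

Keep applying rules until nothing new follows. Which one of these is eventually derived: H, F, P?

F

Y and R hold, so U follows (Rule 2).
From U and V, Rule 1 gives N.
From Y and N, Rule 8 gives S.
U and S hold, so A follows (Rule 4).
A holds, so F follows (Rule 6).
H would need P and A (Rule 10), but P is never established. P would need Y and K (Rule 9), but K is never established.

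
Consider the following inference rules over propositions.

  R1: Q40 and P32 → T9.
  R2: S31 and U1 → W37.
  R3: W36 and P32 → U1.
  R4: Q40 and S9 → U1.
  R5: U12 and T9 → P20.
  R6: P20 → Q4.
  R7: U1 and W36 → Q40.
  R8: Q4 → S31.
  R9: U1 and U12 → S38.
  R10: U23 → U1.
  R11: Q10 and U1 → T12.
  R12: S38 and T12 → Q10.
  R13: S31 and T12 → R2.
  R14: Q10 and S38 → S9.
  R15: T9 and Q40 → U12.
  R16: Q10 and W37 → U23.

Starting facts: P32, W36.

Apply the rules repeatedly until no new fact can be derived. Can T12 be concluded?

No

T12 would need Q10 and U1 (R11), but Q10 is never established.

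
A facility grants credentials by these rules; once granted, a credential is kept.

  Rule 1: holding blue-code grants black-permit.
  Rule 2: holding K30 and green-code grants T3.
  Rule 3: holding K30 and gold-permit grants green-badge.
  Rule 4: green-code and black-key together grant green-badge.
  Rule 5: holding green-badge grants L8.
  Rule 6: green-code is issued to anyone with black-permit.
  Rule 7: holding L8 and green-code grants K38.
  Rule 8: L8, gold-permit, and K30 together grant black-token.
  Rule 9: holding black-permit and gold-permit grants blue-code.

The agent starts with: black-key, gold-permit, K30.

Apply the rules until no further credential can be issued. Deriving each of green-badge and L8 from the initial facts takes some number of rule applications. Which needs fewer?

green-badge

green-badge: Holding K30 and gold-permit grants green-badge (Rule 3). [1 rule application]
L8: Holding K30 and gold-permit grants green-badge (Rule 3). Holding green-badge grants L8 (Rule 5). [2 rule applications]
green-badge needs fewer.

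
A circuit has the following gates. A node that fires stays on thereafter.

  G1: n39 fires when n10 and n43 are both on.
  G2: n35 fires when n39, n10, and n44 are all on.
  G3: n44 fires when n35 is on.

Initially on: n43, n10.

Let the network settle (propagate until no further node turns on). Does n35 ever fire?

n35 would need n39, n10, and n44 (G2), but n44 never turns on.

No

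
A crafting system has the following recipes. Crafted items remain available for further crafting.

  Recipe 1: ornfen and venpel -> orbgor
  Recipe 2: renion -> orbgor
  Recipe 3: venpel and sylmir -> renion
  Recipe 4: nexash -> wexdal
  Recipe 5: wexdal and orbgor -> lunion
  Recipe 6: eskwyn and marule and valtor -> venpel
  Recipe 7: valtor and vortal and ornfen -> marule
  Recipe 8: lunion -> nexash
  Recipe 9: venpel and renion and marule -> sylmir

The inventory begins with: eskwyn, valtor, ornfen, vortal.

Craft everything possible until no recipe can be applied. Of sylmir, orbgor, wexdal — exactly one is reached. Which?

valtor and vortal and ornfen -> marule (Recipe 7).
Using Recipe 6, eskwyn, marule, and valtor make venpel.
ornfen and venpel -> orbgor (Recipe 1).
sylmir would need venpel, renion, and marule (Recipe 9), but renion is never obtained. wexdal would need nexash (Recipe 4), but nexash is never obtained.

orbgor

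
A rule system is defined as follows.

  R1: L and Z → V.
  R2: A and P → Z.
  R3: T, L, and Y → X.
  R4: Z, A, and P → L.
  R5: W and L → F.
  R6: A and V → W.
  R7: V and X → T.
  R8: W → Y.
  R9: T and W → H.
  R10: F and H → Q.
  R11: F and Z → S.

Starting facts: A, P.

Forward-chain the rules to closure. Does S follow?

Yes

A and P hold, so Z follows (R2).
Z, A, and P hold, so L follows (R4).
L and Z hold, so V follows (R1).
From A and V, R6 gives W.
From W and L, R5 gives F.
F and Z hold, so S follows (R11).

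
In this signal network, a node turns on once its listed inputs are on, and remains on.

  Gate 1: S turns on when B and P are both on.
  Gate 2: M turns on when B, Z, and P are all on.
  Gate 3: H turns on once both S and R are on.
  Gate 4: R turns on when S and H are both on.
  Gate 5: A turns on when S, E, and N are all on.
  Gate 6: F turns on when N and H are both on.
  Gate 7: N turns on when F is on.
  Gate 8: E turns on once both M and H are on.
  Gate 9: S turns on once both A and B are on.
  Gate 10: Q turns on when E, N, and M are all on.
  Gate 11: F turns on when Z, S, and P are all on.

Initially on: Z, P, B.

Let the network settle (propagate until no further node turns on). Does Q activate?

Q would need E, N, and M (Gate 10), but E never turns on.

No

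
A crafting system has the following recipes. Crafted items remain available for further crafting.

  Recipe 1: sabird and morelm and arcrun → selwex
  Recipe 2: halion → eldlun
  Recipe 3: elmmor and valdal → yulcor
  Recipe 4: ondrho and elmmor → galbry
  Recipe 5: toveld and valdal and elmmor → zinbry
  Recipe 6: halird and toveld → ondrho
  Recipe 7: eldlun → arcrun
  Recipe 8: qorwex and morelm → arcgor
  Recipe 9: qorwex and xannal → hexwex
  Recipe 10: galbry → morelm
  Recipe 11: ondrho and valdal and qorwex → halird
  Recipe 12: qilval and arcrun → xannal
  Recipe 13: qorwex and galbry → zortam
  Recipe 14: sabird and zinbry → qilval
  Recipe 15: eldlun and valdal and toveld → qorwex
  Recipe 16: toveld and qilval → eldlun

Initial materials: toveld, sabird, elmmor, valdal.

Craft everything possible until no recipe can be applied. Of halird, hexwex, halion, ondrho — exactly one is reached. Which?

hexwex

toveld and valdal and elmmor → zinbry (Recipe 5).
sabird and zinbry → qilval (Recipe 14).
toveld and qilval → eldlun (Recipe 16).
eldlun → arcrun (Recipe 7).
eldlun and valdal and toveld → qorwex (Recipe 15).
qilval and arcrun → xannal (Recipe 12).
qorwex and xannal → hexwex (Recipe 9).
No rule produces halion, and it is not given. halird would need ondrho, valdal, and qorwex (Recipe 11), but ondrho is never obtained. ondrho would need halird and toveld (Recipe 6), but halird is never obtained.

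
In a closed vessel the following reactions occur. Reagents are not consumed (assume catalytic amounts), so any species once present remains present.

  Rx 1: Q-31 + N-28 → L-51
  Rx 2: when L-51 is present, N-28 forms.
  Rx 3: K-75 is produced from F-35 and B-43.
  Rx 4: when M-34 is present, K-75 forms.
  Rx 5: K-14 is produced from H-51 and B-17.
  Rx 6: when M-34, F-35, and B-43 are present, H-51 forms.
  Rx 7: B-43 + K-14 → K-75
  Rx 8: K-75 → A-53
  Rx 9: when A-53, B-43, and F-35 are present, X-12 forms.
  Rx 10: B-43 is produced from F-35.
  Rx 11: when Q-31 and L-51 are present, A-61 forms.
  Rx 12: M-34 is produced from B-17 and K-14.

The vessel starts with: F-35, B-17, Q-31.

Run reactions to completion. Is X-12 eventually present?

F-35 present → B-43 forms (Rx 10).
F-35 and B-43 present → K-75 forms (Rx 3).
K-75 present → A-53 forms (Rx 8).
A-53, B-43, and F-35 present → X-12 forms (Rx 9).

Yes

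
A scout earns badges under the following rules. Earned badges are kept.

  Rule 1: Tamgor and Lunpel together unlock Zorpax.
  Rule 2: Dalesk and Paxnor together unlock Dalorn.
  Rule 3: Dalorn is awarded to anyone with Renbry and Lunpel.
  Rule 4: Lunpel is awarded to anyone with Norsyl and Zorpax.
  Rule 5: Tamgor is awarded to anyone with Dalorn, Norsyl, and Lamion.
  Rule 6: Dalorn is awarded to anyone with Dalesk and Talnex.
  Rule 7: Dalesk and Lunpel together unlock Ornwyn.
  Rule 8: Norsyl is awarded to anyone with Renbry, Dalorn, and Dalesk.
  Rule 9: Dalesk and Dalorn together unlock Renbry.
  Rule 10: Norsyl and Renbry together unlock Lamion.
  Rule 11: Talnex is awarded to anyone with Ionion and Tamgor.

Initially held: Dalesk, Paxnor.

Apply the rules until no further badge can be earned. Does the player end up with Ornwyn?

Ornwyn would need Dalesk and Lunpel (Rule 7), but Lunpel is never earned.

No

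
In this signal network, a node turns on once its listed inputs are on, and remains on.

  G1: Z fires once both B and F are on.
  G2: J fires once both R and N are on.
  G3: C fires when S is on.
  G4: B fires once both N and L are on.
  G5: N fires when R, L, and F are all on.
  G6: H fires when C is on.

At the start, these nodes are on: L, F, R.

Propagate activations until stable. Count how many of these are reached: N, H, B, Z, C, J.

4

R, L, and F are on, so N fires (G5).
R and N are on, so J fires (G2).
G4: N and L on → B on.
G1: B and F on → Z on.
N: reached.
H would need C (G6), but C never turns on.
B: reached.
Z: reached.
C would need S (G3), but S never turns on.
J: reached.
Reached: N, B, Z, and J — 4 of the 6.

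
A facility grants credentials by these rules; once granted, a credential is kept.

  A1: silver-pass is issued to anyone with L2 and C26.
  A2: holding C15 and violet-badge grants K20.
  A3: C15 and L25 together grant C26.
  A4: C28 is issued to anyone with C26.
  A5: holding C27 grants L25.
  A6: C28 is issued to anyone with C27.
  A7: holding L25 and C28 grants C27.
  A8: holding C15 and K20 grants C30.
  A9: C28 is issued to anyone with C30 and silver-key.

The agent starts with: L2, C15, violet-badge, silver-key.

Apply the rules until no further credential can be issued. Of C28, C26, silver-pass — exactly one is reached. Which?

Holding C15 and violet-badge grants K20 (A2).
Holding C15 and K20 grants C30 (A8).
Holding C30 and silver-key grants C28 (A9).
silver-pass would need L2 and C26 (A1), but C26 is never granted. C26 would need C15 and L25 (A3), but L25 is never granted.

C28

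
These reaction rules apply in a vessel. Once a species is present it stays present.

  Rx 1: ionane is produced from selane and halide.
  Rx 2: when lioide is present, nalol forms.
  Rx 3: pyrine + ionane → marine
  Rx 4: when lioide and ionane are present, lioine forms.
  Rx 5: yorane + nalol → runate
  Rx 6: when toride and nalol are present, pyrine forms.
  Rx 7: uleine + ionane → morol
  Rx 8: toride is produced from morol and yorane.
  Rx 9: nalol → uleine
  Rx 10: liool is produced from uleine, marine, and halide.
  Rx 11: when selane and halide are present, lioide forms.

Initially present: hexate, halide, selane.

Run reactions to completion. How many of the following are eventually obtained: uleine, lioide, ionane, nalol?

4

selane and halide present → lioide forms (Rx 11).
selane and halide present → ionane forms (Rx 1).
lioide present → nalol forms (Rx 2).
nalol present → uleine forms (Rx 9).
uleine: reached.
lioide: reached.
ionane: reached.
nalol: reached.
All 4 are reached.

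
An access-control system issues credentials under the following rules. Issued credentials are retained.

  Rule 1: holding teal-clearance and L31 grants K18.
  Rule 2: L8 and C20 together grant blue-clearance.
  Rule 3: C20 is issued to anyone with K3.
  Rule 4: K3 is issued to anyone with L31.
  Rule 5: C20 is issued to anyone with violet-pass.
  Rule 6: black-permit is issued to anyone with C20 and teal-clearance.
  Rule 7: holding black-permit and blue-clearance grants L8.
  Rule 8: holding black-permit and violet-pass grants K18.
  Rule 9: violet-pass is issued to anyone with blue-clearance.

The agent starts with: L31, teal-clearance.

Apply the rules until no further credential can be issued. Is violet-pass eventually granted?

No

violet-pass would need blue-clearance (Rule 9), but blue-clearance is never granted.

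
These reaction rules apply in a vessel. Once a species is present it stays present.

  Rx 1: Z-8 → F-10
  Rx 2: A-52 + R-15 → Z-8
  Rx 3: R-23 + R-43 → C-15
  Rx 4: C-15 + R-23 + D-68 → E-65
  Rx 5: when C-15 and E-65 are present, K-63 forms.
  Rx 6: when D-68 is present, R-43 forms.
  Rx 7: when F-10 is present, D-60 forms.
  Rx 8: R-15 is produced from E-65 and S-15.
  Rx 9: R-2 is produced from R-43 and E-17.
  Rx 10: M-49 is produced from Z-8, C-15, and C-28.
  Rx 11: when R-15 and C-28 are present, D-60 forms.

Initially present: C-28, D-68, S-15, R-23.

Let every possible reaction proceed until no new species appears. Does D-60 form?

Yes

D-68 present → R-43 forms (Rx 6).
R-23 and R-43 present → C-15 forms (Rx 3).
C-15, R-23, and D-68 present → E-65 forms (Rx 4).
E-65 and S-15 present → R-15 forms (Rx 8).
R-15 and C-28 present → D-60 forms (Rx 11).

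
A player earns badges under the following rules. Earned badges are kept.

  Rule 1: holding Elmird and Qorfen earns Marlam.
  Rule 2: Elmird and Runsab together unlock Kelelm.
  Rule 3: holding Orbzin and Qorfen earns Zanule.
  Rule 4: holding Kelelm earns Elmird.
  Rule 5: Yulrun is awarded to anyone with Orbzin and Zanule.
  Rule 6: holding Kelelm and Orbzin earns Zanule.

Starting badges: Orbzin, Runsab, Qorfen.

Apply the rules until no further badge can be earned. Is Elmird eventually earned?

Elmird would need Kelelm (Rule 4), but Kelelm is never earned.

No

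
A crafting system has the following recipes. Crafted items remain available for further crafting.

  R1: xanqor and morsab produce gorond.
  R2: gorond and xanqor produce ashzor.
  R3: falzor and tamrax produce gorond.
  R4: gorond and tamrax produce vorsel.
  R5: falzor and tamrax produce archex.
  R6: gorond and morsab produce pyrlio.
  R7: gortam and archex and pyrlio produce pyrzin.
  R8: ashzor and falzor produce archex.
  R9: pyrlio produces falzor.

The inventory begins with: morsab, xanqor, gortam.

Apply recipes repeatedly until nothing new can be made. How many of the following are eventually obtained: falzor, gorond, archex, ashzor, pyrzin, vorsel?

5

xanqor and morsab → gorond (R1).
gorond and xanqor → ashzor (R2).
gorond and morsab → pyrlio (R6).
Using R9, pyrlio makes falzor.
ashzor and falzor → archex (R8).
Using R7, gortam, archex, and pyrlio make pyrzin.
falzor: reached.
gorond: reached.
archex: reached.
ashzor: reached.
pyrzin: reached.
vorsel would need gorond and tamrax (R4), but tamrax is never obtained.
Reached: falzor, gorond, archex, ashzor, and pyrzin — 5 of the 6.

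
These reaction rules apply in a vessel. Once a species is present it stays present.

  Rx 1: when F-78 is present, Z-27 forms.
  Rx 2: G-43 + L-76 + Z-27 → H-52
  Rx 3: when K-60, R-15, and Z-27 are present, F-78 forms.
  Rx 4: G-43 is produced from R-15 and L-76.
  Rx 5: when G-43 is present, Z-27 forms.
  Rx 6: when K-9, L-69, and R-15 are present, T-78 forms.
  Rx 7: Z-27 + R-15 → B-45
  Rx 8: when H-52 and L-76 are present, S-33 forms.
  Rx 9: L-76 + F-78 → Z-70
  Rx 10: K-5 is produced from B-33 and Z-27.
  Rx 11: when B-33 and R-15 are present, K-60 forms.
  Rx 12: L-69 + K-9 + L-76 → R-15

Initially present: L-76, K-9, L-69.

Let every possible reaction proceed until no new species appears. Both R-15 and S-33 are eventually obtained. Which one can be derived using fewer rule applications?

R-15: L-69, K-9, and L-76 present → R-15 forms (Rx 12). [1 rule application]
S-33: L-69, K-9, and L-76 present → R-15 forms (Rx 12). R-15 and L-76 present → G-43 forms (Rx 4). G-43 present → Z-27 forms (Rx 5). G-43, L-76, and Z-27 present → H-52 forms (Rx 2). H-52 and L-76 present → S-33 forms (Rx 8). [5 rule applications]
R-15 needs fewer.

R-15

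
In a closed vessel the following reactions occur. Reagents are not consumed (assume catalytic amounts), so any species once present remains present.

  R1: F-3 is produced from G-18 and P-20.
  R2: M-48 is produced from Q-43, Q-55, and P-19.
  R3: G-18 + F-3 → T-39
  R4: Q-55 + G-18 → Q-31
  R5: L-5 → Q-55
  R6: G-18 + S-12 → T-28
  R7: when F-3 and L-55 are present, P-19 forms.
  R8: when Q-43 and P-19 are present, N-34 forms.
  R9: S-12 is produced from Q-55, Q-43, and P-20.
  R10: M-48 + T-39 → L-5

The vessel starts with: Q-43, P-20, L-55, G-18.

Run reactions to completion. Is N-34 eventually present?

Yes

G-18 and P-20 present → F-3 forms (R1).
F-3 and L-55 present → P-19 forms (R7).
Q-43 and P-19 present → N-34 forms (R8).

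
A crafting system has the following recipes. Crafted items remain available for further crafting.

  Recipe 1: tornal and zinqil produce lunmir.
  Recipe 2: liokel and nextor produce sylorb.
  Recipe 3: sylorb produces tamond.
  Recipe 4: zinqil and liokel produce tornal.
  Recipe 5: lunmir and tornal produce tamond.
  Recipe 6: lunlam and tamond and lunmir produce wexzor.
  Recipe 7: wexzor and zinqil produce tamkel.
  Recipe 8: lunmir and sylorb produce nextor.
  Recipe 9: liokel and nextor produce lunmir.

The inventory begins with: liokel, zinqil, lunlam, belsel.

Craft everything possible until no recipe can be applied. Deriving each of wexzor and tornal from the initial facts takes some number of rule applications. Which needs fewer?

tornal: Using Recipe 4, zinqil and liokel make tornal. [1 rule application]
wexzor: Using Recipe 4, zinqil and liokel make tornal. Using Recipe 1, tornal and zinqil make lunmir. Using Recipe 5, lunmir and tornal make tamond. lunlam and tamond and lunmir → wexzor (Recipe 6). [4 rule applications]
tornal needs fewer.

tornal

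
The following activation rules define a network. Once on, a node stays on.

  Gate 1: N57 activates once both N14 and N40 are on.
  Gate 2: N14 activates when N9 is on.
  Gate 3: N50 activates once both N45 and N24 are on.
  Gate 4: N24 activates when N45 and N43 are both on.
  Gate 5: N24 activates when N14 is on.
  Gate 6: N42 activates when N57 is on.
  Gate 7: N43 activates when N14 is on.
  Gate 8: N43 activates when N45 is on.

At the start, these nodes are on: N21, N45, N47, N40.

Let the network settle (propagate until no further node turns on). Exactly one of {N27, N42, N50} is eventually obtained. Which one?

N45 is on, so N43 activates (Gate 8).
Gate 4: N45 and N43 on → N24 on.
Gate 3: N45 and N24 on → N50 on.
N42 would need N57 (Gate 6), but N57 never turns on. No rule produces N27, and it is not given.

N50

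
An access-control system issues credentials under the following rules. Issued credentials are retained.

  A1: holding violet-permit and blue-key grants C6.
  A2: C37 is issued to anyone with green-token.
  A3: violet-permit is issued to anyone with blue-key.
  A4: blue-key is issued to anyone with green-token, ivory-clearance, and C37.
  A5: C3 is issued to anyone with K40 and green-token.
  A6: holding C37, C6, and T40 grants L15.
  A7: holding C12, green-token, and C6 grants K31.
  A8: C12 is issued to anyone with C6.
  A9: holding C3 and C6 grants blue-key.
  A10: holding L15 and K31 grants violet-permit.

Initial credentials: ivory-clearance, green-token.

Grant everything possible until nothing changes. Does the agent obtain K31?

Yes

Holding green-token grants C37 (A2).
Holding green-token, ivory-clearance, and C37 grants blue-key (A4).
Holding blue-key grants violet-permit (A3).
Holding violet-permit and blue-key grants C6 (A1).
Holding C6 grants C12 (A8).
Holding C12, green-token, and C6 grants K31 (A7).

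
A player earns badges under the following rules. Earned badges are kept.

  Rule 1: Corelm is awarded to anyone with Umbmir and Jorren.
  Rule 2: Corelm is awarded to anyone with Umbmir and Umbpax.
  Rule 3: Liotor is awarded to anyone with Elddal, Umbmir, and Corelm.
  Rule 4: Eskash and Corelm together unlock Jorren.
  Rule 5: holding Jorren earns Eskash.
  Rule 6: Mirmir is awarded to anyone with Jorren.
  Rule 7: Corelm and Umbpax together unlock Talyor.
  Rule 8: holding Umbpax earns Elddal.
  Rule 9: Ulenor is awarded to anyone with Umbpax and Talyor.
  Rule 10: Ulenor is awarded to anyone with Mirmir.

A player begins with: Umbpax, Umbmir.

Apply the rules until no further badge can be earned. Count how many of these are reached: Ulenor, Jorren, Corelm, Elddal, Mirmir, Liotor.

With Umbmir and Umbpax, Corelm is earned (Rule 2).
With Umbpax, Elddal is earned (Rule 8).
With Elddal, Umbmir, and Corelm, Liotor is earned (Rule 3).
With Corelm and Umbpax, Talyor is earned (Rule 7).
With Umbpax and Talyor, Ulenor is earned (Rule 9).
Ulenor: reached.
Jorren would need Eskash and Corelm (Rule 4), but Eskash is never earned.
Corelm: reached.
Elddal: reached.
Mirmir would need Jorren (Rule 6), but Jorren is never earned.
Liotor: reached.
Reached: Ulenor, Corelm, Elddal, and Liotor — 4 of the 6.

4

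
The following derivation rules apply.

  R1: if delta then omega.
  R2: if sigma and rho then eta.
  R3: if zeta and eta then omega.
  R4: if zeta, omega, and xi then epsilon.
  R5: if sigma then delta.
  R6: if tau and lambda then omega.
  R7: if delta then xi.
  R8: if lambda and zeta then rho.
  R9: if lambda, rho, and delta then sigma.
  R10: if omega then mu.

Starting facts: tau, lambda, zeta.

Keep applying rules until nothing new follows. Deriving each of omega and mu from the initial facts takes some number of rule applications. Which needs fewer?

omega

omega: From tau and lambda, R6 gives omega. [1 rule application]
mu: tau and lambda hold, so omega follows (R6). From omega, R10 gives mu. [2 rule applications]
omega needs fewer.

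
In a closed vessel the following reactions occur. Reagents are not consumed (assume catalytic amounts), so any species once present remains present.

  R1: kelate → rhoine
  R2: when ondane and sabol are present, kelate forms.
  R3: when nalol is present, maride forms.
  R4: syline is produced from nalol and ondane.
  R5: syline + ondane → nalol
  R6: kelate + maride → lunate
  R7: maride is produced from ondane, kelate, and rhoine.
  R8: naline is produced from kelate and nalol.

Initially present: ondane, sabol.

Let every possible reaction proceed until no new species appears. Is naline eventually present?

No

naline would need kelate and nalol (R8), but nalol never forms.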